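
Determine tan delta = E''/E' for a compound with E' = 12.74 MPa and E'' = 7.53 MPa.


tan delta = E'' / E'
= 7.53 / 12.74
= 0.5911

tan delta = 0.5911


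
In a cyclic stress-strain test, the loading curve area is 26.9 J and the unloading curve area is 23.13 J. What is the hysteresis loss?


Hysteresis loss = loading - unloading
= 26.9 - 23.13
= 3.77 J

3.77 J


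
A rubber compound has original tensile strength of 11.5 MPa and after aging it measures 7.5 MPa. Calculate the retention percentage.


Retention = aged / original * 100
= 7.5 / 11.5 * 100
= 65.2%

65.2%


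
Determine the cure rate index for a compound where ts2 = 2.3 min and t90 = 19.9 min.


CRI = 100 / (t90 - ts2)
= 100 / (19.9 - 2.3)
= 100 / 17.6
= 5.68 min^-1

5.68 min^-1


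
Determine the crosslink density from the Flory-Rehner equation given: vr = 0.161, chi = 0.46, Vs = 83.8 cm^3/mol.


ln(1 - vr) = ln(1 - 0.161) = -0.1755
Numerator = -((-0.1755) + 0.161 + 0.46 * 0.161^2) = 0.0026
Denominator = 83.8 * (0.161^(1/3) - 0.161/2) = 38.8423
nu = 0.0026 / 38.8423 = 6.7476e-05 mol/cm^3

6.7476e-05 mol/cm^3


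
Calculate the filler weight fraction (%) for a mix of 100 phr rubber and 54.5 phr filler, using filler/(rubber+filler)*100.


Filler % = filler / (rubber + filler) * 100
= 54.5 / (100 + 54.5) * 100
= 54.5 / 154.5 * 100
= 35.28%

35.28%


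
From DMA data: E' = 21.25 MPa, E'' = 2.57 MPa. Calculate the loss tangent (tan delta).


tan delta = E'' / E'
= 2.57 / 21.25
= 0.1209

tan delta = 0.1209


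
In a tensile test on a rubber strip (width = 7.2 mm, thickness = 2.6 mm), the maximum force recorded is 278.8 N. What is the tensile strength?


Area = width * thickness = 7.2 * 2.6 = 18.72 mm^2
TS = force / area = 278.8 / 18.72 = 14.89 MPa

14.89 MPa


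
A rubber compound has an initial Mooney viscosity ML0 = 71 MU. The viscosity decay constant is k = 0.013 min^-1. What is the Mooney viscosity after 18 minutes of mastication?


ML = ML0 * exp(-k * t)
ML = 71 * exp(-0.013 * 18)
ML = 71 * 0.7914
ML = 56.19 MU

56.19 MU


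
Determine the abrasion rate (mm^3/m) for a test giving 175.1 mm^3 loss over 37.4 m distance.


Rate = volume_loss / distance
= 175.1 / 37.4
= 4.682 mm^3/m

4.682 mm^3/m


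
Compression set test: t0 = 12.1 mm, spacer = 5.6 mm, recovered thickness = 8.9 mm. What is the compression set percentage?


CS = (t0 - recovered) / (t0 - ts) * 100
= (12.1 - 8.9) / (12.1 - 5.6) * 100
= 3.2 / 6.5 * 100
= 49.2%

49.2%


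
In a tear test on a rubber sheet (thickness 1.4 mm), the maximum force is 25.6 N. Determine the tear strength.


Tear strength = force / thickness
= 25.6 / 1.4
= 18.29 N/mm

18.29 N/mm


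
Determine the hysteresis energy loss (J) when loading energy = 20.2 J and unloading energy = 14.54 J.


Hysteresis loss = loading - unloading
= 20.2 - 14.54
= 5.66 J

5.66 J


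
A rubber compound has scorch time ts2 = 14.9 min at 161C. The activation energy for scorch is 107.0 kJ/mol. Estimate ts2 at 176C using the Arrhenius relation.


Convert temperatures: T1 = 161 + 273.15 = 434.15 K, T2 = 176 + 273.15 = 449.15 K
ts2_new = 14.9 * exp(107000 / 8.314 * (1/449.15 - 1/434.15))
1/T2 - 1/T1 = -7.6924e-05
ts2_new = 5.54 min

5.54 min


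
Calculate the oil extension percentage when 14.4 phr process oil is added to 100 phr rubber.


Oil % = oil / (100 + oil) * 100
= 14.4 / (100 + 14.4) * 100
= 14.4 / 114.4 * 100
= 12.59%

12.59%


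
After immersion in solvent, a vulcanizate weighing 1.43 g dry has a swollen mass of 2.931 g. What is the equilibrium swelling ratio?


Q = W_swollen / W_dry
Q = 2.931 / 1.43
Q = 2.05

Q = 2.05


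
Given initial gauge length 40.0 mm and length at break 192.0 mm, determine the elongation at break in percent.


Elongation = (Lf - L0) / L0 * 100
= (192.0 - 40.0) / 40.0 * 100
= 152.0 / 40.0 * 100
= 380.0%

380.0%


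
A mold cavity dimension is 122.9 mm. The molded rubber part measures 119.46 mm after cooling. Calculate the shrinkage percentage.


Shrinkage = (mold - part) / mold * 100
= (122.9 - 119.46) / 122.9 * 100
= 3.44 / 122.9 * 100
= 2.8%

2.8%


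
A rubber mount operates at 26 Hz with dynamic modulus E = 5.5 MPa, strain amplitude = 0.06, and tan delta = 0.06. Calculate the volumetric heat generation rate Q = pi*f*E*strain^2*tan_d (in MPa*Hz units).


Q = pi * f * E * strain^2 * tan_d
= pi * 26 * 5.5 * 0.06^2 * 0.06
= pi * 26 * 5.5 * 0.0036 * 0.06
= 0.0970

Q = 0.0970


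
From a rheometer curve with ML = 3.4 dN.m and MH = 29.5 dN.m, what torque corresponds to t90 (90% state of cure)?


M90 = ML + 0.9 * (MH - ML)
M90 = 3.4 + 0.9 * (29.5 - 3.4)
M90 = 3.4 + 0.9 * 26.1
M90 = 26.89 dN.m

26.89 dN.m


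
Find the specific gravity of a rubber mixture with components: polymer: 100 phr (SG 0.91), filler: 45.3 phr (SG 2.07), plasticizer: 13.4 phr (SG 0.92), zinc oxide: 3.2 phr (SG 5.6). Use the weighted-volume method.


Sum of weights = 161.9
Volume contributions:
  polymer: 100/0.91 = 109.8901
  filler: 45.3/2.07 = 21.8841
  plasticizer: 13.4/0.92 = 14.5652
  zinc oxide: 3.2/5.6 = 0.5714
Sum of volumes = 146.9108
SG = 161.9 / 146.9108 = 1.102

SG = 1.102


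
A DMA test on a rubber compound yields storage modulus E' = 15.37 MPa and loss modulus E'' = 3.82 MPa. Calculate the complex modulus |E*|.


|E*| = sqrt(E'^2 + E''^2)
= sqrt(15.37^2 + 3.82^2)
= sqrt(236.2369 + 14.5924)
= 15.838 MPa

15.838 MPa


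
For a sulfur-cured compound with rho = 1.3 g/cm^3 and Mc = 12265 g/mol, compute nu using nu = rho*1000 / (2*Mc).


nu = rho * 1000 / (2 * Mc)
nu = 1.3 * 1000 / (2 * 12265)
nu = 1300.0 / 24530
nu = 0.0530 mol/L

0.0530 mol/L


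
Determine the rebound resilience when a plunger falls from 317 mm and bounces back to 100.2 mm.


Resilience = h_rebound / h_drop * 100
= 100.2 / 317 * 100
= 31.6%

31.6%


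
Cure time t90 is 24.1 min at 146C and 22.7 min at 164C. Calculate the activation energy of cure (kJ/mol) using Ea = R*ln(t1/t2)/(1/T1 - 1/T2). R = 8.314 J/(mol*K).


T1 = 419.15 K, T2 = 437.15 K
1/T1 - 1/T2 = 9.8236e-05
ln(t1/t2) = ln(24.1/22.7) = 0.0598
Ea = 8.314 * 0.0598 / 9.8236e-05 = 5064.9976 J/mol
Ea = 5.06 kJ/mol

5.06 kJ/mol


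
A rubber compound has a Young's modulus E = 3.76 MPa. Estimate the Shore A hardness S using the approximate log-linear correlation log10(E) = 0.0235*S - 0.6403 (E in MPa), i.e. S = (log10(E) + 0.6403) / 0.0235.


log10(E) = 0.0235*S - 0.6403  =>  S = (log10(E) + 0.6403) / 0.0235
log10(3.76) = 0.575188
S = (0.575188 + 0.6403) / 0.0235 = 1.215488 / 0.0235
S = 51.7

Shore A = 51.7


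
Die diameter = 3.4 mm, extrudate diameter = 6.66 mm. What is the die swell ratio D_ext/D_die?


Die swell ratio = D_extrudate / D_die
= 6.66 / 3.4
= 1.959

Die swell = 1.959


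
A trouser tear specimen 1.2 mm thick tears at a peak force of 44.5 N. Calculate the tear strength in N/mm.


Tear strength = force / thickness
= 44.5 / 1.2
= 37.08 N/mm

37.08 N/mm


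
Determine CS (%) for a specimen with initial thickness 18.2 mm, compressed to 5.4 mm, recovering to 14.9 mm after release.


CS = (t0 - recovered) / (t0 - ts) * 100
= (18.2 - 14.9) / (18.2 - 5.4) * 100
= 3.3 / 12.8 * 100
= 25.8%

25.8%


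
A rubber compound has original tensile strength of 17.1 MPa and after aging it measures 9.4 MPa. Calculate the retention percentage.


Retention = aged / original * 100
= 9.4 / 17.1 * 100
= 55.0%

55.0%


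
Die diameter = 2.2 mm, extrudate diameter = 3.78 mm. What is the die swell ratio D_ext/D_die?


Die swell ratio = D_extrudate / D_die
= 3.78 / 2.2
= 1.718

Die swell = 1.718


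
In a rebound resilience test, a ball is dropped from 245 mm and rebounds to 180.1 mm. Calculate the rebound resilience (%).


Resilience = h_rebound / h_drop * 100
= 180.1 / 245 * 100
= 73.5%

73.5%


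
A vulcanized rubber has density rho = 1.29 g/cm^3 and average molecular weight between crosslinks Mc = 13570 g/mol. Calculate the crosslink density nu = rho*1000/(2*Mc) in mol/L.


nu = rho * 1000 / (2 * Mc)
nu = 1.29 * 1000 / (2 * 13570)
nu = 1290.0 / 27140
nu = 0.0475 mol/L

0.0475 mol/L


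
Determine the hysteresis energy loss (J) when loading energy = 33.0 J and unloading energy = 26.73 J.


Hysteresis loss = loading - unloading
= 33.0 - 26.73
= 6.27 J

6.27 J


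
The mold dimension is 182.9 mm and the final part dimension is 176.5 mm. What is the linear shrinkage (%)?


Shrinkage = (mold - part) / mold * 100
= (182.9 - 176.5) / 182.9 * 100
= 6.4 / 182.9 * 100
= 3.5%

3.5%


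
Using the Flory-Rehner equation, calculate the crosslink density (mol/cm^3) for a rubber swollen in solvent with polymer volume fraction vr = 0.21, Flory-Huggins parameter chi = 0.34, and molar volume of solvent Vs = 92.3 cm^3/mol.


ln(1 - vr) = ln(1 - 0.21) = -0.2357
Numerator = -((-0.2357) + 0.21 + 0.34 * 0.21^2) = 0.0107
Denominator = 92.3 * (0.21^(1/3) - 0.21/2) = 45.1709
nu = 0.0107 / 45.1709 = 2.3751e-04 mol/cm^3

2.3751e-04 mol/cm^3


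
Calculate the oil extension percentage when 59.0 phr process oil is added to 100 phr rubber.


Oil % = oil / (100 + oil) * 100
= 59.0 / (100 + 59.0) * 100
= 59.0 / 159.0 * 100
= 37.11%

37.11%


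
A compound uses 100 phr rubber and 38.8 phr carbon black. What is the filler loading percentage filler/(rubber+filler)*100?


Filler % = filler / (rubber + filler) * 100
= 38.8 / (100 + 38.8) * 100
= 38.8 / 138.8 * 100
= 27.95%

27.95%


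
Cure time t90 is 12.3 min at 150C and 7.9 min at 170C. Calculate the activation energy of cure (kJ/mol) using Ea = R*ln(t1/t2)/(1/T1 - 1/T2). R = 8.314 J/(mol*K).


T1 = 423.15 K, T2 = 443.15 K
1/T1 - 1/T2 = 1.0666e-04
ln(t1/t2) = ln(12.3/7.9) = 0.4427
Ea = 8.314 * 0.4427 / 1.0666e-04 = 34512.0259 J/mol
Ea = 34.51 kJ/mol

34.51 kJ/mol


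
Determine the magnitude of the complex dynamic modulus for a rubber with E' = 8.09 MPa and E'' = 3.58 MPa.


|E*| = sqrt(E'^2 + E''^2)
= sqrt(8.09^2 + 3.58^2)
= sqrt(65.4481 + 12.8164)
= 8.847 MPa

8.847 MPa


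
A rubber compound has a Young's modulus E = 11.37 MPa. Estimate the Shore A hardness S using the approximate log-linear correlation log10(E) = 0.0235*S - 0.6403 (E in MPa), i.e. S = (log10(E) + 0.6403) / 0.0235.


log10(E) = 0.0235*S - 0.6403  =>  S = (log10(E) + 0.6403) / 0.0235
log10(11.37) = 1.055760
S = (1.055760 + 0.6403) / 0.0235 = 1.696060 / 0.0235
S = 72.2

Shore A = 72.2


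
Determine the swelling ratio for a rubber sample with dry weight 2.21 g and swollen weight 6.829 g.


Q = W_swollen / W_dry
Q = 6.829 / 2.21
Q = 3.09

Q = 3.09


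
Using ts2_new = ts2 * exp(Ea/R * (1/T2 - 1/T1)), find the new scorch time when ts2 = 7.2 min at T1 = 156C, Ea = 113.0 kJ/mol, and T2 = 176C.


Convert temperatures: T1 = 156 + 273.15 = 429.15 K, T2 = 176 + 273.15 = 449.15 K
ts2_new = 7.2 * exp(113000 / 8.314 * (1/449.15 - 1/429.15))
1/T2 - 1/T1 = -1.0376e-04
ts2_new = 1.76 min

1.76 min


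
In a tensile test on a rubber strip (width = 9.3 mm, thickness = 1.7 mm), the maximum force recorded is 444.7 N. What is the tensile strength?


Area = width * thickness = 9.3 * 1.7 = 15.81 mm^2
TS = force / area = 444.7 / 15.81 = 28.13 MPa

28.13 MPa


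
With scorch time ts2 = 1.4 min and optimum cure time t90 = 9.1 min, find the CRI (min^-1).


CRI = 100 / (t90 - ts2)
= 100 / (9.1 - 1.4)
= 100 / 7.7
= 12.99 min^-1

12.99 min^-1


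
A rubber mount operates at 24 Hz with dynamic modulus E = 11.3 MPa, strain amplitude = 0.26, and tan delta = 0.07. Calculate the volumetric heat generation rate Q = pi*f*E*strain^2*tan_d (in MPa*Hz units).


Q = pi * f * E * strain^2 * tan_d
= pi * 24 * 11.3 * 0.26^2 * 0.07
= pi * 24 * 11.3 * 0.0676 * 0.07
= 4.0317

Q = 4.0317


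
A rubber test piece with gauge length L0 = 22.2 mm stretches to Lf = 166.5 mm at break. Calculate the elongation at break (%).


Elongation = (Lf - L0) / L0 * 100
= (166.5 - 22.2) / 22.2 * 100
= 144.3 / 22.2 * 100
= 650.0%

650.0%


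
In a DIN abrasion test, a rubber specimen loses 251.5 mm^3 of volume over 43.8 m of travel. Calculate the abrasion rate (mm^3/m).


Rate = volume_loss / distance
= 251.5 / 43.8
= 5.742 mm^3/m

5.742 mm^3/m


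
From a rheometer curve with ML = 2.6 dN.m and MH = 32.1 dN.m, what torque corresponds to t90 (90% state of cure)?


M90 = ML + 0.9 * (MH - ML)
M90 = 2.6 + 0.9 * (32.1 - 2.6)
M90 = 2.6 + 0.9 * 29.5
M90 = 29.15 dN.m

29.15 dN.m


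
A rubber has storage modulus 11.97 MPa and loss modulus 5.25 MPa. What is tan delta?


tan delta = E'' / E'
= 5.25 / 11.97
= 0.4386

tan delta = 0.4386


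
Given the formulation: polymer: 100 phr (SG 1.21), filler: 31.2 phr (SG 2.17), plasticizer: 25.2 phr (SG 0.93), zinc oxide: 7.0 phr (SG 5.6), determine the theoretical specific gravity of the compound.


Sum of weights = 163.4
Volume contributions:
  polymer: 100/1.21 = 82.6446
  filler: 31.2/2.17 = 14.3779
  plasticizer: 25.2/0.93 = 27.0968
  zinc oxide: 7.0/5.6 = 1.2500
Sum of volumes = 125.3693
SG = 163.4 / 125.3693 = 1.303

SG = 1.303


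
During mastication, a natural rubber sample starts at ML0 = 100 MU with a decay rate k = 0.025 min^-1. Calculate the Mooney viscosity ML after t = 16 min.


ML = ML0 * exp(-k * t)
ML = 100 * exp(-0.025 * 16)
ML = 100 * 0.6703
ML = 67.03 MU

67.03 MU


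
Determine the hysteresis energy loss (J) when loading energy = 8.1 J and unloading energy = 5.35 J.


Hysteresis loss = loading - unloading
= 8.1 - 5.35
= 2.75 J

2.75 J


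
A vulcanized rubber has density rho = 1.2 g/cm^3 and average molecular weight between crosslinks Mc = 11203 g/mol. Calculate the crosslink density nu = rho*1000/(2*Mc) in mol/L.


nu = rho * 1000 / (2 * Mc)
nu = 1.2 * 1000 / (2 * 11203)
nu = 1200.0 / 22406
nu = 0.0536 mol/L

0.0536 mol/L


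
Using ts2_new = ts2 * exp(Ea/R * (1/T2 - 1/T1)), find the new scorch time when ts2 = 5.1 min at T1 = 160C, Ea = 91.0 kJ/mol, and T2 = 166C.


Convert temperatures: T1 = 160 + 273.15 = 433.15 K, T2 = 166 + 273.15 = 439.15 K
ts2_new = 5.1 * exp(91000 / 8.314 * (1/439.15 - 1/433.15))
1/T2 - 1/T1 = -3.1543e-05
ts2_new = 3.61 min

3.61 min


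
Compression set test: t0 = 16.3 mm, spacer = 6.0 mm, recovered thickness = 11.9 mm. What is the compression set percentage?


CS = (t0 - recovered) / (t0 - ts) * 100
= (16.3 - 11.9) / (16.3 - 6.0) * 100
= 4.4 / 10.3 * 100
= 42.7%

42.7%


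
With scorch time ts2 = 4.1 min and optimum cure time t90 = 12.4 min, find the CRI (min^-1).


CRI = 100 / (t90 - ts2)
= 100 / (12.4 - 4.1)
= 100 / 8.3
= 12.05 min^-1

12.05 min^-1


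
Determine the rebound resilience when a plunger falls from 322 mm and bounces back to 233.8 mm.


Resilience = h_rebound / h_drop * 100
= 233.8 / 322 * 100
= 72.6%

72.6%


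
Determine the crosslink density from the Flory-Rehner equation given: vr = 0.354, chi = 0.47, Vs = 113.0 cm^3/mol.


ln(1 - vr) = ln(1 - 0.354) = -0.4370
Numerator = -((-0.4370) + 0.354 + 0.47 * 0.354^2) = 0.0241
Denominator = 113.0 * (0.354^(1/3) - 0.354/2) = 59.9357
nu = 0.0241 / 59.9357 = 4.0138e-04 mol/cm^3

4.0138e-04 mol/cm^3


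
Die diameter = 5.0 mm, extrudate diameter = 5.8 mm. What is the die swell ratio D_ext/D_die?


Die swell ratio = D_extrudate / D_die
= 5.8 / 5.0
= 1.16

Die swell = 1.16


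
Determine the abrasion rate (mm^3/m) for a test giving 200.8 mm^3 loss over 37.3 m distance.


Rate = volume_loss / distance
= 200.8 / 37.3
= 5.383 mm^3/m

5.383 mm^3/m


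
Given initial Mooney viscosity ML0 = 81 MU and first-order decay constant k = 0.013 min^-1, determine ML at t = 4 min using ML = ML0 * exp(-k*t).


ML = ML0 * exp(-k * t)
ML = 81 * exp(-0.013 * 4)
ML = 81 * 0.9493
ML = 76.9 MU

76.9 MU


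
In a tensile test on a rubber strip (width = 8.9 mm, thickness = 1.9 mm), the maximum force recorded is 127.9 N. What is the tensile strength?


Area = width * thickness = 8.9 * 1.9 = 16.91 mm^2
TS = force / area = 127.9 / 16.91 = 7.56 MPa

7.56 MPa


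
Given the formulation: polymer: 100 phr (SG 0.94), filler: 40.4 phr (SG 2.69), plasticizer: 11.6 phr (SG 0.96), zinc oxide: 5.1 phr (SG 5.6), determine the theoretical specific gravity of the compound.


Sum of weights = 157.1
Volume contributions:
  polymer: 100/0.94 = 106.3830
  filler: 40.4/2.69 = 15.0186
  plasticizer: 11.6/0.96 = 12.0833
  zinc oxide: 5.1/5.6 = 0.9107
Sum of volumes = 134.3956
SG = 157.1 / 134.3956 = 1.169

SG = 1.169


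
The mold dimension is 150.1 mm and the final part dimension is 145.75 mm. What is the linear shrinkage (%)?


Shrinkage = (mold - part) / mold * 100
= (150.1 - 145.75) / 150.1 * 100
= 4.35 / 150.1 * 100
= 2.9%

2.9%


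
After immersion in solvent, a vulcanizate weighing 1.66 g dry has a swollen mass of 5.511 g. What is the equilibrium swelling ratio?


Q = W_swollen / W_dry
Q = 5.511 / 1.66
Q = 3.32

Q = 3.32


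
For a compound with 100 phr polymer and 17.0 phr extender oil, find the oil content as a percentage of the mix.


Oil % = oil / (100 + oil) * 100
= 17.0 / (100 + 17.0) * 100
= 17.0 / 117.0 * 100
= 14.53%

14.53%


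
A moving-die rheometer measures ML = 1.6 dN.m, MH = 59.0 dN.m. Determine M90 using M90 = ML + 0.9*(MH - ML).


M90 = ML + 0.9 * (MH - ML)
M90 = 1.6 + 0.9 * (59.0 - 1.6)
M90 = 1.6 + 0.9 * 57.4
M90 = 53.26 dN.m

53.26 dN.m


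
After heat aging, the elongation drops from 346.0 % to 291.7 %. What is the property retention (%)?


Retention = aged / original * 100
= 291.7 / 346.0 * 100
= 84.3%

84.3%


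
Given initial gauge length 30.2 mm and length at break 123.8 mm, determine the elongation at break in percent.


Elongation = (Lf - L0) / L0 * 100
= (123.8 - 30.2) / 30.2 * 100
= 93.6 / 30.2 * 100
= 309.9%

309.9%


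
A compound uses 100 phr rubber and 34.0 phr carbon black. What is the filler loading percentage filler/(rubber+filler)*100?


Filler % = filler / (rubber + filler) * 100
= 34.0 / (100 + 34.0) * 100
= 34.0 / 134.0 * 100
= 25.37%

25.37%


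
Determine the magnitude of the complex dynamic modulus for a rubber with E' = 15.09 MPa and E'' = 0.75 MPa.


|E*| = sqrt(E'^2 + E''^2)
= sqrt(15.09^2 + 0.75^2)
= sqrt(227.7081 + 0.5625)
= 15.109 MPa

15.109 MPa


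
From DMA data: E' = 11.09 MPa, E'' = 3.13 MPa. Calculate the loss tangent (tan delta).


tan delta = E'' / E'
= 3.13 / 11.09
= 0.2822

tan delta = 0.2822


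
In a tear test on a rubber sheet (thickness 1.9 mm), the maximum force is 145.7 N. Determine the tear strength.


Tear strength = force / thickness
= 145.7 / 1.9
= 76.68 N/mm

76.68 N/mm


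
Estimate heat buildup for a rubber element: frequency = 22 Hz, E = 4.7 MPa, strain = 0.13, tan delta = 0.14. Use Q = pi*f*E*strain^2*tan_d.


Q = pi * f * E * strain^2 * tan_d
= pi * 22 * 4.7 * 0.13^2 * 0.14
= pi * 22 * 4.7 * 0.0169 * 0.14
= 0.7686

Q = 0.7686


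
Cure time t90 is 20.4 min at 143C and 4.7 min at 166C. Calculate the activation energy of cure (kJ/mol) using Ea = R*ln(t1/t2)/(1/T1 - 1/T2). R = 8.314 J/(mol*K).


T1 = 416.15 K, T2 = 439.15 K
1/T1 - 1/T2 = 1.2585e-04
ln(t1/t2) = ln(20.4/4.7) = 1.4680
Ea = 8.314 * 1.4680 / 1.2585e-04 = 96975.6855 J/mol
Ea = 96.98 kJ/mol

96.98 kJ/mol


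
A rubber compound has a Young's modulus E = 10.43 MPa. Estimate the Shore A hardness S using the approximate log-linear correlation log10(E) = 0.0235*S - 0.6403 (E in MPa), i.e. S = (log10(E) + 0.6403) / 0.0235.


log10(E) = 0.0235*S - 0.6403  =>  S = (log10(E) + 0.6403) / 0.0235
log10(10.43) = 1.018284
S = (1.018284 + 0.6403) / 0.0235 = 1.658584 / 0.0235
S = 70.6

Shore A = 70.6


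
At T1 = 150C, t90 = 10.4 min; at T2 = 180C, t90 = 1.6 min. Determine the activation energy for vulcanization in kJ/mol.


T1 = 423.15 K, T2 = 453.15 K
1/T1 - 1/T2 = 1.5645e-04
ln(t1/t2) = ln(10.4/1.6) = 1.8718
Ea = 8.314 * 1.8718 / 1.5645e-04 = 99468.3796 J/mol
Ea = 99.47 kJ/mol

99.47 kJ/mol


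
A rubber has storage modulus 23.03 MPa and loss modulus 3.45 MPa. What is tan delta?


tan delta = E'' / E'
= 3.45 / 23.03
= 0.1498

tan delta = 0.1498


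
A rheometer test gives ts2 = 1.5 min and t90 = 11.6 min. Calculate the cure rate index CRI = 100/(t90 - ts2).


CRI = 100 / (t90 - ts2)
= 100 / (11.6 - 1.5)
= 100 / 10.1
= 9.9 min^-1

9.9 min^-1


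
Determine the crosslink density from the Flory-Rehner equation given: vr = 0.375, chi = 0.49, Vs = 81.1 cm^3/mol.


ln(1 - vr) = ln(1 - 0.375) = -0.4700
Numerator = -((-0.4700) + 0.375 + 0.49 * 0.375^2) = 0.0261
Denominator = 81.1 * (0.375^(1/3) - 0.375/2) = 43.2770
nu = 0.0261 / 43.2770 = 6.0303e-04 mol/cm^3

6.0303e-04 mol/cm^3


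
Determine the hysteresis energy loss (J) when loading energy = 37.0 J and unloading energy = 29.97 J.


Hysteresis loss = loading - unloading
= 37.0 - 29.97
= 7.03 J

7.03 J


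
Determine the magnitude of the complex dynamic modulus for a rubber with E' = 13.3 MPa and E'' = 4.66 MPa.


|E*| = sqrt(E'^2 + E''^2)
= sqrt(13.3^2 + 4.66^2)
= sqrt(176.8900 + 21.7156)
= 14.093 MPa

14.093 MPa


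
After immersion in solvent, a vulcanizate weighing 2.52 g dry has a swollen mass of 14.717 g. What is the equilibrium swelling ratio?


Q = W_swollen / W_dry
Q = 14.717 / 2.52
Q = 5.84

Q = 5.84


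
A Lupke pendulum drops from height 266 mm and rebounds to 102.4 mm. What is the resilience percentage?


Resilience = h_rebound / h_drop * 100
= 102.4 / 266 * 100
= 38.5%

38.5%


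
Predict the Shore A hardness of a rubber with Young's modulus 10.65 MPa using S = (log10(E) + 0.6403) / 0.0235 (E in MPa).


log10(E) = 0.0235*S - 0.6403  =>  S = (log10(E) + 0.6403) / 0.0235
log10(10.65) = 1.027350
S = (1.027350 + 0.6403) / 0.0235 = 1.667650 / 0.0235
S = 71.0

Shore A = 71.0


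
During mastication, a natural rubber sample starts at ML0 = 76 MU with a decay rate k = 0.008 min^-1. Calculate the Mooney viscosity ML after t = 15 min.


ML = ML0 * exp(-k * t)
ML = 76 * exp(-0.008 * 15)
ML = 76 * 0.8869
ML = 67.41 MU

67.41 MU


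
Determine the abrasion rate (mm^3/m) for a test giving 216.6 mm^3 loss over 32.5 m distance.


Rate = volume_loss / distance
= 216.6 / 32.5
= 6.665 mm^3/m

6.665 mm^3/m


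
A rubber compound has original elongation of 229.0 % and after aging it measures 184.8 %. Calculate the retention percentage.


Retention = aged / original * 100
= 184.8 / 229.0 * 100
= 80.7%

80.7%


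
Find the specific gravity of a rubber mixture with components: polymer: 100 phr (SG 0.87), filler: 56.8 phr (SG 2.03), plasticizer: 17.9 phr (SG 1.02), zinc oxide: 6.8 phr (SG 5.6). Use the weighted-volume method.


Sum of weights = 181.5
Volume contributions:
  polymer: 100/0.87 = 114.9425
  filler: 56.8/2.03 = 27.9803
  plasticizer: 17.9/1.02 = 17.5490
  zinc oxide: 6.8/5.6 = 1.2143
Sum of volumes = 161.6861
SG = 181.5 / 161.6861 = 1.123

SG = 1.123


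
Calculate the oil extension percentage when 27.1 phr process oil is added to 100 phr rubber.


Oil % = oil / (100 + oil) * 100
= 27.1 / (100 + 27.1) * 100
= 27.1 / 127.1 * 100
= 21.32%

21.32%


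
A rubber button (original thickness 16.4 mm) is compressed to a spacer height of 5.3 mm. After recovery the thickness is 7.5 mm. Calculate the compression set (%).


CS = (t0 - recovered) / (t0 - ts) * 100
= (16.4 - 7.5) / (16.4 - 5.3) * 100
= 8.9 / 11.1 * 100
= 80.2%

80.2%


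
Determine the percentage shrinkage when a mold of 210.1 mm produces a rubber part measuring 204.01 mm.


Shrinkage = (mold - part) / mold * 100
= (210.1 - 204.01) / 210.1 * 100
= 6.09 / 210.1 * 100
= 2.9%

2.9%


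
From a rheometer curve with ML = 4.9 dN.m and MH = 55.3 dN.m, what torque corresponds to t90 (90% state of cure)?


M90 = ML + 0.9 * (MH - ML)
M90 = 4.9 + 0.9 * (55.3 - 4.9)
M90 = 4.9 + 0.9 * 50.4
M90 = 50.26 dN.m

50.26 dN.m


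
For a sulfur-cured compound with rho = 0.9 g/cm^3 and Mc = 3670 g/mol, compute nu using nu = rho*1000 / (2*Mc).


nu = rho * 1000 / (2 * Mc)
nu = 0.9 * 1000 / (2 * 3670)
nu = 900.0 / 7340
nu = 0.1226 mol/L

0.1226 mol/L


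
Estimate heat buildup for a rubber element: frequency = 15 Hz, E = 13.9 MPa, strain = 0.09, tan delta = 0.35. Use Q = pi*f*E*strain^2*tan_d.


Q = pi * f * E * strain^2 * tan_d
= pi * 15 * 13.9 * 0.09^2 * 0.35
= pi * 15 * 13.9 * 0.0081 * 0.35
= 1.8570

Q = 1.8570


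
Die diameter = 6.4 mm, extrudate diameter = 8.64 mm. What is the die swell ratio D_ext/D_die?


Die swell ratio = D_extrudate / D_die
= 8.64 / 6.4
= 1.35

Die swell = 1.35


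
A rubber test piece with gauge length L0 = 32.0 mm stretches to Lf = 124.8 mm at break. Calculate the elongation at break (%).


Elongation = (Lf - L0) / L0 * 100
= (124.8 - 32.0) / 32.0 * 100
= 92.8 / 32.0 * 100
= 290.0%

290.0%


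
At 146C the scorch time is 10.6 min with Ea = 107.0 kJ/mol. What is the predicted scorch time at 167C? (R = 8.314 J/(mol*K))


Convert temperatures: T1 = 146 + 273.15 = 419.15 K, T2 = 167 + 273.15 = 440.15 K
ts2_new = 10.6 * exp(107000 / 8.314 * (1/440.15 - 1/419.15))
1/T2 - 1/T1 = -1.1383e-04
ts2_new = 2.45 min

2.45 min


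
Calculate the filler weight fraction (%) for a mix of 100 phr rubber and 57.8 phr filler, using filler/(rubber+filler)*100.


Filler % = filler / (rubber + filler) * 100
= 57.8 / (100 + 57.8) * 100
= 57.8 / 157.8 * 100
= 36.63%

36.63%


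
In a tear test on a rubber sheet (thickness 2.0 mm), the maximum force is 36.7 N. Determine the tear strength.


Tear strength = force / thickness
= 36.7 / 2.0
= 18.35 N/mm

18.35 N/mm


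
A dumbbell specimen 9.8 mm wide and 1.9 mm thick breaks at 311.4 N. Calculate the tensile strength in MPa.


Area = width * thickness = 9.8 * 1.9 = 18.62 mm^2
TS = force / area = 311.4 / 18.62 = 16.72 MPa

16.72 MPa


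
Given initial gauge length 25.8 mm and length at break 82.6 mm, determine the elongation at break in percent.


Elongation = (Lf - L0) / L0 * 100
= (82.6 - 25.8) / 25.8 * 100
= 56.8 / 25.8 * 100
= 220.2%

220.2%


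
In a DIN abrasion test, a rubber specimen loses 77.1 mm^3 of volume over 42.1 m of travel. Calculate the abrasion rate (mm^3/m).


Rate = volume_loss / distance
= 77.1 / 42.1
= 1.831 mm^3/m

1.831 mm^3/m


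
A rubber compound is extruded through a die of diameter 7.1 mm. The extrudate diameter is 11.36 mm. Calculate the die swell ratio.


Die swell ratio = D_extrudate / D_die
= 11.36 / 7.1
= 1.6

Die swell = 1.6


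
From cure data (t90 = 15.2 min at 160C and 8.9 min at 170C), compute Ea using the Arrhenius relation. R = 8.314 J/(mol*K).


T1 = 433.15 K, T2 = 443.15 K
1/T1 - 1/T2 = 5.2097e-05
ln(t1/t2) = ln(15.2/8.9) = 0.5352
Ea = 8.314 * 0.5352 / 5.2097e-05 = 85418.3195 J/mol
Ea = 85.42 kJ/mol

85.42 kJ/mol


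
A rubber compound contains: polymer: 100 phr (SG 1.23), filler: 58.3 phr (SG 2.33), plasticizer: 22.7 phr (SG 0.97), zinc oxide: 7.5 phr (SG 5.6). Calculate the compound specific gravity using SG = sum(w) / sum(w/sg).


Sum of weights = 188.5
Volume contributions:
  polymer: 100/1.23 = 81.3008
  filler: 58.3/2.33 = 25.0215
  plasticizer: 22.7/0.97 = 23.4021
  zinc oxide: 7.5/5.6 = 1.3393
Sum of volumes = 131.0636
SG = 188.5 / 131.0636 = 1.438

SG = 1.438


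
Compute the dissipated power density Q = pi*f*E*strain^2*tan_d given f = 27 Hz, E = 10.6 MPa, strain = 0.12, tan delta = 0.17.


Q = pi * f * E * strain^2 * tan_d
= pi * 27 * 10.6 * 0.12^2 * 0.17
= pi * 27 * 10.6 * 0.0144 * 0.17
= 2.2011

Q = 2.2011


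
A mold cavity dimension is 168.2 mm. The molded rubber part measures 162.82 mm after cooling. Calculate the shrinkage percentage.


Shrinkage = (mold - part) / mold * 100
= (168.2 - 162.82) / 168.2 * 100
= 5.38 / 168.2 * 100
= 3.2%

3.2%


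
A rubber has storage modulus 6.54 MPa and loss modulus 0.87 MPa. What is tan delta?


tan delta = E'' / E'
= 0.87 / 6.54
= 0.133

tan delta = 0.133


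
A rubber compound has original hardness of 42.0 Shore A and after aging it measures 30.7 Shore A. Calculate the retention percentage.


Retention = aged / original * 100
= 30.7 / 42.0 * 100
= 73.1%

73.1%


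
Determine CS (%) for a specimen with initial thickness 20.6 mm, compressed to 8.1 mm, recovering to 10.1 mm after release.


CS = (t0 - recovered) / (t0 - ts) * 100
= (20.6 - 10.1) / (20.6 - 8.1) * 100
= 10.5 / 12.5 * 100
= 84.0%

84.0%


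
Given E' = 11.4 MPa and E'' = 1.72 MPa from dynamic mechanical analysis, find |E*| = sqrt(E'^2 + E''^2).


|E*| = sqrt(E'^2 + E''^2)
= sqrt(11.4^2 + 1.72^2)
= sqrt(129.9600 + 2.9584)
= 11.529 MPa

11.529 MPa


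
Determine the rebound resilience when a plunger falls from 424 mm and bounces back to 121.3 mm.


Resilience = h_rebound / h_drop * 100
= 121.3 / 424 * 100
= 28.6%

28.6%


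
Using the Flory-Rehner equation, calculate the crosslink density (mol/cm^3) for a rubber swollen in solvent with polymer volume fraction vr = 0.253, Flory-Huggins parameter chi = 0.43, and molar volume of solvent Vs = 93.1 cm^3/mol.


ln(1 - vr) = ln(1 - 0.253) = -0.2917
Numerator = -((-0.2917) + 0.253 + 0.43 * 0.253^2) = 0.0112
Denominator = 93.1 * (0.253^(1/3) - 0.253/2) = 47.1058
nu = 0.0112 / 47.1058 = 2.3705e-04 mol/cm^3

2.3705e-04 mol/cm^3


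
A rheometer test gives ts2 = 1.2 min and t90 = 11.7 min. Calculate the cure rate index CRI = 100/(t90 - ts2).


CRI = 100 / (t90 - ts2)
= 100 / (11.7 - 1.2)
= 100 / 10.5
= 9.52 min^-1

9.52 min^-1


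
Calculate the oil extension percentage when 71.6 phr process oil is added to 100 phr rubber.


Oil % = oil / (100 + oil) * 100
= 71.6 / (100 + 71.6) * 100
= 71.6 / 171.6 * 100
= 41.72%

41.72%


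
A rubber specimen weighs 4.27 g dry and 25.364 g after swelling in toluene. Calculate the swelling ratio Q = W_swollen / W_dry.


Q = W_swollen / W_dry
Q = 25.364 / 4.27
Q = 5.94

Q = 5.94


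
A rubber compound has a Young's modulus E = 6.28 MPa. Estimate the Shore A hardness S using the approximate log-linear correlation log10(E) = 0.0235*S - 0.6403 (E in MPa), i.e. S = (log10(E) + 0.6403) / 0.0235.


log10(E) = 0.0235*S - 0.6403  =>  S = (log10(E) + 0.6403) / 0.0235
log10(6.28) = 0.797960
S = (0.797960 + 0.6403) / 0.0235 = 1.438260 / 0.0235
S = 61.2

Shore A = 61.2


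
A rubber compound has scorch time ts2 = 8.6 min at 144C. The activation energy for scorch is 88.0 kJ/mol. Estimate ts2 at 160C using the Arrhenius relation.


Convert temperatures: T1 = 144 + 273.15 = 417.15 K, T2 = 160 + 273.15 = 433.15 K
ts2_new = 8.6 * exp(88000 / 8.314 * (1/433.15 - 1/417.15))
1/T2 - 1/T1 = -8.8550e-05
ts2_new = 3.37 min

3.37 min


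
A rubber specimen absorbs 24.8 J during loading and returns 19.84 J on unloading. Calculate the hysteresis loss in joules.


Hysteresis loss = loading - unloading
= 24.8 - 19.84
= 4.96 J

4.96 J


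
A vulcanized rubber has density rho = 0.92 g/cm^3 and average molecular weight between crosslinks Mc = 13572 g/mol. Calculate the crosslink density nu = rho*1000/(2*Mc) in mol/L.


nu = rho * 1000 / (2 * Mc)
nu = 0.92 * 1000 / (2 * 13572)
nu = 920.0 / 27144
nu = 0.0339 mol/L

0.0339 mol/L


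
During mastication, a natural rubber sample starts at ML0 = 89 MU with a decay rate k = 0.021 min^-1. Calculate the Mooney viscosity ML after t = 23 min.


ML = ML0 * exp(-k * t)
ML = 89 * exp(-0.021 * 23)
ML = 89 * 0.6169
ML = 54.91 MU

54.91 MU


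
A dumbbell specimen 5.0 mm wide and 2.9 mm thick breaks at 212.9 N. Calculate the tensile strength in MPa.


Area = width * thickness = 5.0 * 2.9 = 14.5 mm^2
TS = force / area = 212.9 / 14.5 = 14.68 MPa

14.68 MPa


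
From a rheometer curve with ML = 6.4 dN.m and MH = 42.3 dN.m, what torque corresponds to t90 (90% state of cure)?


M90 = ML + 0.9 * (MH - ML)
M90 = 6.4 + 0.9 * (42.3 - 6.4)
M90 = 6.4 + 0.9 * 35.9
M90 = 38.71 dN.m

38.71 dN.m


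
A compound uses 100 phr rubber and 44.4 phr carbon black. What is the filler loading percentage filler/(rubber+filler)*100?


Filler % = filler / (rubber + filler) * 100
= 44.4 / (100 + 44.4) * 100
= 44.4 / 144.4 * 100
= 30.75%

30.75%


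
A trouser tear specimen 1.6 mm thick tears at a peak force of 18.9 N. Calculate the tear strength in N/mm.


Tear strength = force / thickness
= 18.9 / 1.6
= 11.81 N/mm

11.81 N/mm


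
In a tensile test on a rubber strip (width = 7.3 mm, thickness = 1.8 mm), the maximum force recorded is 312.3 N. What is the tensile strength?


Area = width * thickness = 7.3 * 1.8 = 13.14 mm^2
TS = force / area = 312.3 / 13.14 = 23.77 MPa

23.77 MPa


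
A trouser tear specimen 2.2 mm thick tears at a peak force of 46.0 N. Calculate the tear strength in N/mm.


Tear strength = force / thickness
= 46.0 / 2.2
= 20.91 N/mm

20.91 N/mm


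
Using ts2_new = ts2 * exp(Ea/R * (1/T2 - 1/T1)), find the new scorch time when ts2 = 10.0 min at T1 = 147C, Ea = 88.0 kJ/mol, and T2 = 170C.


Convert temperatures: T1 = 147 + 273.15 = 420.15 K, T2 = 170 + 273.15 = 443.15 K
ts2_new = 10.0 * exp(88000 / 8.314 * (1/443.15 - 1/420.15))
1/T2 - 1/T1 = -1.2353e-04
ts2_new = 2.7 min

2.7 min


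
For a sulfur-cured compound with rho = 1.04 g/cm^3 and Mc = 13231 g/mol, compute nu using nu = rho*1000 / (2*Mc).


nu = rho * 1000 / (2 * Mc)
nu = 1.04 * 1000 / (2 * 13231)
nu = 1040.0 / 26462
nu = 0.0393 mol/L

0.0393 mol/L


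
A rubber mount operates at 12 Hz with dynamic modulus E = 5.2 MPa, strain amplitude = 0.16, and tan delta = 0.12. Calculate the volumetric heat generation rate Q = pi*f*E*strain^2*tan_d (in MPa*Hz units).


Q = pi * f * E * strain^2 * tan_d
= pi * 12 * 5.2 * 0.16^2 * 0.12
= pi * 12 * 5.2 * 0.0256 * 0.12
= 0.6022

Q = 0.6022


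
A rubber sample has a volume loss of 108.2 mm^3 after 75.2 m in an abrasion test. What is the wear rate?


Rate = volume_loss / distance
= 108.2 / 75.2
= 1.439 mm^3/m

1.439 mm^3/m


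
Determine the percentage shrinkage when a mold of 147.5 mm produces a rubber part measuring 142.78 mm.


Shrinkage = (mold - part) / mold * 100
= (147.5 - 142.78) / 147.5 * 100
= 4.72 / 147.5 * 100
= 3.2%

3.2%


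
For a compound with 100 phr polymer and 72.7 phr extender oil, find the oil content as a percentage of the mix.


Oil % = oil / (100 + oil) * 100
= 72.7 / (100 + 72.7) * 100
= 72.7 / 172.7 * 100
= 42.1%

42.1%


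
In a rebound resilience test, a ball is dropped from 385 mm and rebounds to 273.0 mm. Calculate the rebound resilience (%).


Resilience = h_rebound / h_drop * 100
= 273.0 / 385 * 100
= 70.9%

70.9%


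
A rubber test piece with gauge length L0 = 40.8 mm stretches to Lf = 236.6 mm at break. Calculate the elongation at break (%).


Elongation = (Lf - L0) / L0 * 100
= (236.6 - 40.8) / 40.8 * 100
= 195.8 / 40.8 * 100
= 479.9%

479.9%


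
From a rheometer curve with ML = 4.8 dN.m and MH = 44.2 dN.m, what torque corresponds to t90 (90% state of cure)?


M90 = ML + 0.9 * (MH - ML)
M90 = 4.8 + 0.9 * (44.2 - 4.8)
M90 = 4.8 + 0.9 * 39.4
M90 = 40.26 dN.m

40.26 dN.m


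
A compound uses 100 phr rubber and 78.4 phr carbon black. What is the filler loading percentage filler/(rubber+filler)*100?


Filler % = filler / (rubber + filler) * 100
= 78.4 / (100 + 78.4) * 100
= 78.4 / 178.4 * 100
= 43.95%

43.95%


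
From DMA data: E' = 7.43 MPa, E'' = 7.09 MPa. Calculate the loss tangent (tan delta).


tan delta = E'' / E'
= 7.09 / 7.43
= 0.9542

tan delta = 0.9542


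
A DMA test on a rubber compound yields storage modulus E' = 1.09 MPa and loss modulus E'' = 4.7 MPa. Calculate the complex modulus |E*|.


|E*| = sqrt(E'^2 + E''^2)
= sqrt(1.09^2 + 4.7^2)
= sqrt(1.1881 + 22.0900)
= 4.825 MPa

4.825 MPa


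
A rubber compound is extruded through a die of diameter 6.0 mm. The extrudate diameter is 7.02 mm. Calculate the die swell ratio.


Die swell ratio = D_extrudate / D_die
= 7.02 / 6.0
= 1.17

Die swell = 1.17


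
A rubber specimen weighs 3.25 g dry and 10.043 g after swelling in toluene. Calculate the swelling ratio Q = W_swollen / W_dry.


Q = W_swollen / W_dry
Q = 10.043 / 3.25
Q = 3.09

Q = 3.09


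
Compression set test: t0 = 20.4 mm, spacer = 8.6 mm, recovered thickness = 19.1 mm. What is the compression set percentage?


CS = (t0 - recovered) / (t0 - ts) * 100
= (20.4 - 19.1) / (20.4 - 8.6) * 100
= 1.3 / 11.8 * 100
= 11.0%

11.0%


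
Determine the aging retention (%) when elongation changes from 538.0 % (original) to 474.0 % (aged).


Retention = aged / original * 100
= 474.0 / 538.0 * 100
= 88.1%

88.1%


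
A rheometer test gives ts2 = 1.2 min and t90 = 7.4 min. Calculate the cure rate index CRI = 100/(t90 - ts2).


CRI = 100 / (t90 - ts2)
= 100 / (7.4 - 1.2)
= 100 / 6.2
= 16.13 min^-1

16.13 min^-1


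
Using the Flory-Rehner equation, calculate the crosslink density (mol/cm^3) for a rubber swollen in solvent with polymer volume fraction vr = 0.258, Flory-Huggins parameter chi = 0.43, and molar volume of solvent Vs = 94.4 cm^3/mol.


ln(1 - vr) = ln(1 - 0.258) = -0.2984
Numerator = -((-0.2984) + 0.258 + 0.43 * 0.258^2) = 0.0118
Denominator = 94.4 * (0.258^(1/3) - 0.258/2) = 47.9184
nu = 0.0118 / 47.9184 = 2.4591e-04 mol/cm^3

2.4591e-04 mol/cm^3


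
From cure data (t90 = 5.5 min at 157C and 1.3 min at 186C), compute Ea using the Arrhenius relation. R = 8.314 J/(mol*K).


T1 = 430.15 K, T2 = 459.15 K
1/T1 - 1/T2 = 1.4683e-04
ln(t1/t2) = ln(5.5/1.3) = 1.4424
Ea = 8.314 * 1.4424 / 1.4683e-04 = 81670.9077 J/mol
Ea = 81.67 kJ/mol

81.67 kJ/mol


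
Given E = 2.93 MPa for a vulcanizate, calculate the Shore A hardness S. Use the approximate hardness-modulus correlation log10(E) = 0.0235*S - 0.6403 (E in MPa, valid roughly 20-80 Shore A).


log10(E) = 0.0235*S - 0.6403  =>  S = (log10(E) + 0.6403) / 0.0235
log10(2.93) = 0.466868
S = (0.466868 + 0.6403) / 0.0235 = 1.107168 / 0.0235
S = 47.1

Shore A = 47.1


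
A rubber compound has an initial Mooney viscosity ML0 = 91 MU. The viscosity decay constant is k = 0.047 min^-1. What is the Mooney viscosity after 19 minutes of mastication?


ML = ML0 * exp(-k * t)
ML = 91 * exp(-0.047 * 19)
ML = 91 * 0.4094
ML = 37.26 MU

37.26 MU


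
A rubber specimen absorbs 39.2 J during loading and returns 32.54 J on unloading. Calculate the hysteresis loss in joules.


Hysteresis loss = loading - unloading
= 39.2 - 32.54
= 6.66 J

6.66 J


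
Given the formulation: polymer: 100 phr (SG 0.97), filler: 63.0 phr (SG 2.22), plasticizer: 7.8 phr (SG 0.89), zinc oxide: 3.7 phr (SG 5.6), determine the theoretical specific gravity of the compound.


Sum of weights = 174.5
Volume contributions:
  polymer: 100/0.97 = 103.0928
  filler: 63.0/2.22 = 28.3784
  plasticizer: 7.8/0.89 = 8.7640
  zinc oxide: 3.7/5.6 = 0.6607
Sum of volumes = 140.8959
SG = 174.5 / 140.8959 = 1.239

SG = 1.239


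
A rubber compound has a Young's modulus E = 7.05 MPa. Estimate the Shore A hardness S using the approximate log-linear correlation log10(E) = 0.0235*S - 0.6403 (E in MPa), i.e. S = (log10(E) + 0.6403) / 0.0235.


log10(E) = 0.0235*S - 0.6403  =>  S = (log10(E) + 0.6403) / 0.0235
log10(7.05) = 0.848189
S = (0.848189 + 0.6403) / 0.0235 = 1.488489 / 0.0235
S = 63.3

Shore A = 63.3


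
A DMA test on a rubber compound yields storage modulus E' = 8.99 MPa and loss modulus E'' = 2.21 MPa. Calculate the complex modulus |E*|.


|E*| = sqrt(E'^2 + E''^2)
= sqrt(8.99^2 + 2.21^2)
= sqrt(80.8201 + 4.8841)
= 9.258 MPa

9.258 MPa


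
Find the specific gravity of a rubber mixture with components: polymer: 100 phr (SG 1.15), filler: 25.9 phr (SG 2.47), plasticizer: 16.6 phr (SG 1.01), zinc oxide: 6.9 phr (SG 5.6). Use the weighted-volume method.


Sum of weights = 149.4
Volume contributions:
  polymer: 100/1.15 = 86.9565
  filler: 25.9/2.47 = 10.4858
  plasticizer: 16.6/1.01 = 16.4356
  zinc oxide: 6.9/5.6 = 1.2321
Sum of volumes = 115.1101
SG = 149.4 / 115.1101 = 1.298

SG = 1.298


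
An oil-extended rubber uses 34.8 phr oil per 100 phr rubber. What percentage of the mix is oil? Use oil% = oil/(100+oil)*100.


Oil % = oil / (100 + oil) * 100
= 34.8 / (100 + 34.8) * 100
= 34.8 / 134.8 * 100
= 25.82%

25.82%
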